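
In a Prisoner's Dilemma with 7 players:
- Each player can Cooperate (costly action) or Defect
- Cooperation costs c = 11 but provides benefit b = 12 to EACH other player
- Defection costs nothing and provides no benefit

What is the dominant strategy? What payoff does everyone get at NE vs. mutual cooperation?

Dominant: Defect; NE payoff = 0; Coop payoff = 61

Work:
Defect dominates (saves cost c = 11, benefit to others is external)
NE: All defect → everyone gets 0
If all cooperate: each receives (6)×12 - 11 = 61
Social dilemma: 61 > 0 but NE gives 0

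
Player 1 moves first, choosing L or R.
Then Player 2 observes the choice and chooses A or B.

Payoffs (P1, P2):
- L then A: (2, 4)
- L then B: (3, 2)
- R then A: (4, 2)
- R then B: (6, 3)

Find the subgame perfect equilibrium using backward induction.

P1 plays R, P2 plays A after L and B after R; Payoff (6, 3)

Work:
Backward induction:
After L: P2 chooses A → P1 gets 2
After R: P2 chooses B → P1 gets 6
P1 chooses R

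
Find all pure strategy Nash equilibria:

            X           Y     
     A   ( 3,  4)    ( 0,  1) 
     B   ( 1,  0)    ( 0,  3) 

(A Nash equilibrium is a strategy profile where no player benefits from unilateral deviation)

Nash equilibrium: (A, X), (B, Y)

Work:
Best responses:
  P1 vs X: payoffs [3, 1] → best response A (payoff 3)
  P1 vs Y: payoffs [0, 0] → best response A/B (payoff 0)
  P2 vs A: payoffs [4, 1] → best response X (payoff 4)
  P2 vs B: payoffs [0, 3] → best response Y (payoff 3)
Mutual best responses: (A,X), (B,Y) → Nash equilibria.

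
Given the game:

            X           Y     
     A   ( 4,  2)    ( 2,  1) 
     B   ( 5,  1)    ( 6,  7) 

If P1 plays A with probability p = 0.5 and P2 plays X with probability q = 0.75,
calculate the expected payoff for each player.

E[P1] = 4.375, E[P2] = 2.125

Work:
E[P1] = p·q·π₁(A,X) + p·(1-q)·π₁(A,Y) + (1-p)·q·π₁(B,X) + (1-p)·(1-q)·π₁(B,Y)
= 0.5·0.75·4 + 0.5·0.25·2 + 0.5·0.75·5 + 0.5·0.25·6
= 4.375

E[P2] = 2.125 (similar calculation)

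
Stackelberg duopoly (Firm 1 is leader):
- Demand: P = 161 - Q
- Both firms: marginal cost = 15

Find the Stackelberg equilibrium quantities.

q₁* (leader) = 73.0, q₂* (follower) = 36.5

Work:
Follower's reaction: q₂ = (a - c - q₁)/2
Leader substitutes: π₁ = q₁·(a - q₁ - (a-c-q₁)/2 - c)
FOC: q₁* = (161 - 15)/2 = 73.00
Then: q₂* = (161 - 15 - 73.0)/2 = 36.50
Leader has first-mover advantage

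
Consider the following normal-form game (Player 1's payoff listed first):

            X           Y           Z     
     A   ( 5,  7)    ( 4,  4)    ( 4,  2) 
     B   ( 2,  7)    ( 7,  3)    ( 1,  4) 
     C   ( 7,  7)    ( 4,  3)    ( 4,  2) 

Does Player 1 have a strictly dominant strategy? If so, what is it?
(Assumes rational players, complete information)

No strictly dominant strategy exists for Player 1

Work:
A strategy strictly dominates another if it gives a strictly higher payoff against every opponent action. Compare each pair of P1's strategies column-by-column:
  A vs B: [5 vs 2, 4 vs 7, 4 vs 1] → A does not strictly dominate B (column Y: 4 ≤ 7)
  A vs C: [5 vs 7, 4 vs 4, 4 vs 4] → A does not strictly dominate C (column X: 5 ≤ 7)
  B vs A: [2 vs 5, 7 vs 4, 1 vs 4] → B does not strictly dominate A (column X: 2 ≤ 5)
  B vs C: [2 vs 7, 7 vs 4, 1 vs 4] → B does not strictly dominate C (column X: 2 ≤ 7)
  C vs A: [7 vs 5, 4 vs 4, 4 vs 4] → C does not strictly dominate A (column Y: 4 ≤ 4)
  C vs B: [7 vs 2, 4 vs 7, 4 vs 1] → C does not strictly dominate B (column Y: 4 ≤ 7)
No single strategy strictly dominates all others → no strictly dominant strategy.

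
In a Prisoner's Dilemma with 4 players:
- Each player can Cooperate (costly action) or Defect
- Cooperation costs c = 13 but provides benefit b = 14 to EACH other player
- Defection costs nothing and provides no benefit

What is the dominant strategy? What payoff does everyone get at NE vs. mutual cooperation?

Dominant: Defect; NE payoff = 0; Coop payoff = 29

Work:
Defect dominates (saves cost c = 13, benefit to others is external)
NE: All defect → everyone gets 0
If all cooperate: each receives (3)×14 - 13 = 29
Social dilemma: 29 > 0 but NE gives 0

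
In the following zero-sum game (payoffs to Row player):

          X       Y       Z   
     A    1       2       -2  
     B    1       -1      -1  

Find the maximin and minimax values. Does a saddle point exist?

Maximin = -1, Minimax = -1, Saddle: True

Work:
Row minimums: [-2, -1] → maximin = -1
Column maximums: [1, 2, -1] → minimax = -1
Saddle point exists! Game value = -1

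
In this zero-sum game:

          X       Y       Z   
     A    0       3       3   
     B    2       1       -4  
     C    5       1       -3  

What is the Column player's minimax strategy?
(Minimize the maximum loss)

Column should play Y or Z (all achieve the minimum), value = 3

Work:
Column player minimizes Row's maximum payoff:
Column X: max payoff to Row = 5
Column Y: max payoff to Row = 3
Column Z: max payoff to Row = 3
Minimum is 3, achieved by columns Y, Z (tied).
Each of Y or Z is a minimax strategy.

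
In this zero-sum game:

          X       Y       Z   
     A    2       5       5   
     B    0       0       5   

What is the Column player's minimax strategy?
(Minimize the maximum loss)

Column should play X, value = 2

Work:
Column player minimizes Row's maximum payoff:
Column X: max payoff to Row = 2
Column Y: max payoff to Row = 5
Column Z: max payoff to Row = 5
Minimum is 2, achieved by column X.
Minimax strategy: X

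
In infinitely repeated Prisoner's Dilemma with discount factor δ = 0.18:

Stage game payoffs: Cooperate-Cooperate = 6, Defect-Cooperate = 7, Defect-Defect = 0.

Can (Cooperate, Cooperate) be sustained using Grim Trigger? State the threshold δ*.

δ* = 0.1429; since δ = 0.18 ≥ 0.1429, cooperation can be sustained

Work:
For Grim Trigger:
Cooperate forever: 6/(1-δ)
Defect then punished: 7 + 0·δ/(1-δ)
Need: 6/(1-δ) ≥ 7 + 0·δ/(1-δ)
Solving: δ ≥ (T-R)/(T-P) = (7-6)/(7-0) = 0.1429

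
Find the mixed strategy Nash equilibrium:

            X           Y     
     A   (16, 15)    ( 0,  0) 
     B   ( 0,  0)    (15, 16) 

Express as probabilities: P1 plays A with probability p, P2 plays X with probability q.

p = 0.5161, q = 0.4839

Work:
Find probabilities that make opponent indifferent:
P2 chooses q to make P1 indifferent between A and B
P1 chooses p to make P2 indifferent between X and Y
Mixed NE: P1 plays (A: 0.5161, B: 0.4839), P2 plays (X: 0.4839, Y: 0.5161)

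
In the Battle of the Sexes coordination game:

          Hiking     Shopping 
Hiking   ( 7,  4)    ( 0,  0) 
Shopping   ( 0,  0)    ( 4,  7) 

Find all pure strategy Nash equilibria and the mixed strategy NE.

Pure NE: (Hiking, Hiking) and (Shopping, Shopping); Mixed NE: p = 0.6364, q = 0.3636

Work:
Check pure NE:
(Hiking, Hiking): (7, 4) - no unilateral deviation beneficial
(Shopping, Shopping): (4, 7) - no unilateral deviation beneficial
Mixed NE: P1 plays Hiking with p = 0.6364, P2 plays Hiking with q = 0.3636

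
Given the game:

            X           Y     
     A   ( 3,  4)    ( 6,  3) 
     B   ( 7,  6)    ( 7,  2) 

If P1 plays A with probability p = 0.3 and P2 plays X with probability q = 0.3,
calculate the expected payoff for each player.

E[P1] = 6.43, E[P2] = 3.23

Work:
E[P1] = p·q·π₁(A,X) + p·(1-q)·π₁(A,Y) + (1-p)·q·π₁(B,X) + (1-p)·(1-q)·π₁(B,Y)
= 0.3·0.3·3 + 0.3·0.7·6 + 0.7·0.3·7 + 0.7·0.7·7
= 6.43

E[P2] = 3.23 (similar calculation)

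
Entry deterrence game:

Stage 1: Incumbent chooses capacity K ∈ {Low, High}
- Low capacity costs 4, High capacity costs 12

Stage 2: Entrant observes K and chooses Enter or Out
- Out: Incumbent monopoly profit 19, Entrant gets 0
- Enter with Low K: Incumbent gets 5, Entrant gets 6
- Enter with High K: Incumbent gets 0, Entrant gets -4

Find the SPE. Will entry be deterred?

SPE: (High, Enter|Low, Out|High); Entry deterred. Incumbent net profit = 7

Work:
After Low K: Entrant enters (6 > 0)
After High K: Entrant stays out (-4 < 0)
Incumbent: Low → 5−4=1, High → 19−12=7
Incumbent chooses High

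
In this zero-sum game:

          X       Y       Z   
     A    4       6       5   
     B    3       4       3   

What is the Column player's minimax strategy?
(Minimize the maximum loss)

Column should play X, value = 4

Work:
Column player minimizes Row's maximum payoff:
Column X: max payoff to Row = 4
Column Y: max payoff to Row = 6
Column Z: max payoff to Row = 5
Minimum is 4, achieved by column X.
Minimax strategy: X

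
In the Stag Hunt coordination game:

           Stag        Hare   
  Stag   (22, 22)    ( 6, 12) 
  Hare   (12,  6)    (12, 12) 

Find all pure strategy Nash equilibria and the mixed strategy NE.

Pure NE: (Stag, Stag) and (Hare, Hare); Mixed NE: p = 0.375, q = 0.375

Work:
Check pure NE:
(Stag, Stag): (22, 22) - no unilateral deviation beneficial
(Hare, Hare): (12, 12) - no unilateral deviation beneficial
Mixed NE: P1 plays Stag with p = 0.375, P2 plays Stag with q = 0.375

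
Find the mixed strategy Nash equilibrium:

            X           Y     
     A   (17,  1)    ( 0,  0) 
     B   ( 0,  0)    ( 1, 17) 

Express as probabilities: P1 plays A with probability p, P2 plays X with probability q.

p = 0.9444, q = 0.0556

Work:
Find probabilities that make opponent indifferent:
P2 chooses q to make P1 indifferent between A and B
P1 chooses p to make P2 indifferent between X and Y
Mixed NE: P1 plays (A: 0.9444, B: 0.0556), P2 plays (X: 0.0556, Y: 0.9444)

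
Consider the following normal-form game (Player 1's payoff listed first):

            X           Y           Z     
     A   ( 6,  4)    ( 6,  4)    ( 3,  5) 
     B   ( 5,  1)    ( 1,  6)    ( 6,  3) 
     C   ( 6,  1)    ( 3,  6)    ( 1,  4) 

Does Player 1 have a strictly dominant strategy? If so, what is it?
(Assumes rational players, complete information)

No strictly dominant strategy exists for Player 1

Work:
A strategy strictly dominates another if it gives a strictly higher payoff against every opponent action. Compare each pair of P1's strategies column-by-column:
  A vs B: [6 vs 5, 6 vs 1, 3 vs 6] → A does not strictly dominate B (column Z: 3 ≤ 6)
  A vs C: [6 vs 6, 6 vs 3, 3 vs 1] → A does not strictly dominate C (column X: 6 ≤ 6)
  B vs A: [5 vs 6, 1 vs 6, 6 vs 3] → B does not strictly dominate A (column X: 5 ≤ 6)
  B vs C: [5 vs 6, 1 vs 3, 6 vs 1] → B does not strictly dominate C (column X: 5 ≤ 6)
  C vs A: [6 vs 6, 3 vs 6, 1 vs 3] → C does not strictly dominate A (column X: 6 ≤ 6)
  C vs B: [6 vs 5, 3 vs 1, 1 vs 6] → C does not strictly dominate B (column Z: 1 ≤ 6)
No single strategy strictly dominates all others → no strictly dominant strategy.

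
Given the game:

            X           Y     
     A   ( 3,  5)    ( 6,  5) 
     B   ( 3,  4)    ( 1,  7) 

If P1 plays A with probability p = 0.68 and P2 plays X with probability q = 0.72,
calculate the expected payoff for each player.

E[P1] = 3.392, E[P2] = 4.9488

Work:
E[P1] = p·q·π₁(A,X) + p·(1-q)·π₁(A,Y) + (1-p)·q·π₁(B,X) + (1-p)·(1-q)·π₁(B,Y)
= 0.68·0.72·3 + 0.68·0.28·6 + 0.32·0.72·3 + 0.32·0.28·1
= 3.392

E[P2] = 4.9488 (similar calculation)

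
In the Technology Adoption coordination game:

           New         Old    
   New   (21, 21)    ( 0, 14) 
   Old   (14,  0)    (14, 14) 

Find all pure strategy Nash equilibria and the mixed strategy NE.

Pure NE: (New, New) and (Old, Old); Mixed NE: p = 0.6667, q = 0.6667

Work:
Check pure NE:
(New, New): (21, 21) - no unilateral deviation beneficial
(Old, Old): (14, 14) - no unilateral deviation beneficial
Mixed NE: P1 plays New with p = 0.6667, P2 plays New with q = 0.6667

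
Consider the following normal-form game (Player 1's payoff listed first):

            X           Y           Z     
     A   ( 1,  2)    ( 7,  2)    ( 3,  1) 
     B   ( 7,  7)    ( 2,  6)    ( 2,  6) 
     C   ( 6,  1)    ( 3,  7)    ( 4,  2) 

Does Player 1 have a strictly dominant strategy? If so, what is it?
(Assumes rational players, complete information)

No strictly dominant strategy exists for Player 1

Work:
A strategy strictly dominates another if it gives a strictly higher payoff against every opponent action. Compare each pair of P1's strategies column-by-column:
  A vs B: [1 vs 7, 7 vs 2, 3 vs 2] → A does not strictly dominate B (column X: 1 ≤ 7)
  A vs C: [1 vs 6, 7 vs 3, 3 vs 4] → A does not strictly dominate C (column X: 1 ≤ 6)
  B vs A: [7 vs 1, 2 vs 7, 2 vs 3] → B does not strictly dominate A (column Y: 2 ≤ 7)
  B vs C: [7 vs 6, 2 vs 3, 2 vs 4] → B does not strictly dominate C (column Y: 2 ≤ 3)
  C vs A: [6 vs 1, 3 vs 7, 4 vs 3] → C does not strictly dominate A (column Y: 3 ≤ 7)
  C vs B: [6 vs 7, 3 vs 2, 4 vs 2] → C does not strictly dominate B (column X: 6 ≤ 7)
No single strategy strictly dominates all others → no strictly dominant strategy.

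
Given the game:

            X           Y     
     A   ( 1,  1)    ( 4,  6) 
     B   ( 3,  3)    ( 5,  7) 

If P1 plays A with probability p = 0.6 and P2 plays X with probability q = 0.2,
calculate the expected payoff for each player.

E[P1] = 3.88, E[P2] = 5.48

Work:
E[P1] = p·q·π₁(A,X) + p·(1-q)·π₁(A,Y) + (1-p)·q·π₁(B,X) + (1-p)·(1-q)·π₁(B,Y)
= 0.6·0.2·1 + 0.6·0.8·4 + 0.4·0.2·3 + 0.4·0.8·5
= 3.88

E[P2] = 5.48 (similar calculation)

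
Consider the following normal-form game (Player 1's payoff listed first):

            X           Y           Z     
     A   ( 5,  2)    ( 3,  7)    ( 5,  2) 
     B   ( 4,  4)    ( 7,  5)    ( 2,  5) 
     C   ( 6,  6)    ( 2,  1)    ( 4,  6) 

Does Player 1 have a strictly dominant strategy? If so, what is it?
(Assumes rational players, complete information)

No strictly dominant strategy exists for Player 1

Work:
A strategy strictly dominates another if it gives a strictly higher payoff against every opponent action. Compare each pair of P1's strategies column-by-column:
  A vs B: [5 vs 4, 3 vs 7, 5 vs 2] → A does not strictly dominate B (column Y: 3 ≤ 7)
  A vs C: [5 vs 6, 3 vs 2, 5 vs 4] → A does not strictly dominate C (column X: 5 ≤ 6)
  B vs A: [4 vs 5, 7 vs 3, 2 vs 5] → B does not strictly dominate A (column X: 4 ≤ 5)
  B vs C: [4 vs 6, 7 vs 2, 2 vs 4] → B does not strictly dominate C (column X: 4 ≤ 6)
  C vs A: [6 vs 5, 2 vs 3, 4 vs 5] → C does not strictly dominate A (column Y: 2 ≤ 3)
  C vs B: [6 vs 4, 2 vs 7, 4 vs 2] → C does not strictly dominate B (column Y: 2 ≤ 7)
No single strategy strictly dominates all others → no strictly dominant strategy.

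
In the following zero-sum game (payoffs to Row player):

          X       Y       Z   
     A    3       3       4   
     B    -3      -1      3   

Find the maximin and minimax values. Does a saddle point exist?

Maximin = 3, Minimax = 3, Saddle: True

Work:
Row minimums: [3, -3] → maximin = 3
Column maximums: [3, 3, 4] → minimax = 3
Saddle point exists! Game value = 3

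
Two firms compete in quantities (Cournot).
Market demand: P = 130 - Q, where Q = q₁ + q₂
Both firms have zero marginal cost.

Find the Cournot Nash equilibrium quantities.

q₁* = q₂* = 43.33; P* = 43.33

Work:
Profit: π_i = P·q_i = (a - q_i - q_j)·q_i
FOC: ∂π_i/∂q_i = a - 2q_i - q_j = 0
Reaction function: q_i = (130 - q_j)/2
Symmetry: q* = 130/3 = 43.33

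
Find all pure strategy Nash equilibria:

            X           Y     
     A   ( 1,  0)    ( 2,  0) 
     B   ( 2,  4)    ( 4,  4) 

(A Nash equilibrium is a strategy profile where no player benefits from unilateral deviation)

Nash equilibrium: (B, X), (B, Y)

Work:
Best responses:
  P1 vs X: payoffs [1, 2] → best response B (payoff 2)
  P1 vs Y: payoffs [2, 4] → best response B (payoff 4)
  P2 vs A: payoffs [0, 0] → best response X/Y (payoff 0)
  P2 vs B: payoffs [4, 4] → best response X/Y (payoff 4)
Mutual best responses: (B,X), (B,Y) → Nash equilibria.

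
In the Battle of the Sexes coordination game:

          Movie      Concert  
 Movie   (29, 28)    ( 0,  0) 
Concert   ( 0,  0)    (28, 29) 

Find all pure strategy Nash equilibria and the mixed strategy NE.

Pure NE: (Movie, Movie) and (Concert, Concert); Mixed NE: p = 0.5088, q = 0.4912

Work:
Check pure NE:
(Movie, Movie): (29, 28) - no unilateral deviation beneficial
(Concert, Concert): (28, 29) - no unilateral deviation beneficial
Mixed NE: P1 plays Movie with p = 0.5088, P2 plays Movie with q = 0.4912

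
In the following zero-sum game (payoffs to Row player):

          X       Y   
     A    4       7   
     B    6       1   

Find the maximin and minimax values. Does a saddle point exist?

Maximin = 4, Minimax = 6, Saddle: False

Work:
Row minimums: [4, 1] → maximin = 4
Column maximums: [6, 7] → minimax = 6
No saddle point (maximin ≠ minimax). Mixed strategy needed.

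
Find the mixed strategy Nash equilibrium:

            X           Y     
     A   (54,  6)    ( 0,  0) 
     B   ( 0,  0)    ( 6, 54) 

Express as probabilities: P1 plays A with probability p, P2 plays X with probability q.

p = 0.9, q = 0.1

Work:
Find probabilities that make opponent indifferent:
P2 chooses q to make P1 indifferent between A and B
P1 chooses p to make P2 indifferent between X and Y
Mixed NE: P1 plays (A: 0.9, B: 0.1), P2 plays (X: 0.1, Y: 0.9)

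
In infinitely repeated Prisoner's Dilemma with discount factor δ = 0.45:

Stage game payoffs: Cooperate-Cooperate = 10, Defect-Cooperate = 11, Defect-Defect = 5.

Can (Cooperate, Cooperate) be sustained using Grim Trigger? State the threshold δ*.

δ* = 0.1667; since δ = 0.45 ≥ 0.1667, cooperation can be sustained

Work:
For Grim Trigger:
Cooperate forever: 10/(1-δ)
Defect then punished: 11 + 5·δ/(1-δ)
Need: 10/(1-δ) ≥ 11 + 5·δ/(1-δ)
Solving: δ ≥ (T-R)/(T-P) = (11-10)/(11-5) = 0.1667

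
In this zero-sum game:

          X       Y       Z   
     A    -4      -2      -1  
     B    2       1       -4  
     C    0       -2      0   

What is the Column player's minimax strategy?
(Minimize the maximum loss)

Column should play Z, value = 0

Work:
Column player minimizes Row's maximum payoff:
Column X: max payoff to Row = 2
Column Y: max payoff to Row = 1
Column Z: max payoff to Row = 0
Minimum is 0, achieved by column Z.
Minimax strategy: Z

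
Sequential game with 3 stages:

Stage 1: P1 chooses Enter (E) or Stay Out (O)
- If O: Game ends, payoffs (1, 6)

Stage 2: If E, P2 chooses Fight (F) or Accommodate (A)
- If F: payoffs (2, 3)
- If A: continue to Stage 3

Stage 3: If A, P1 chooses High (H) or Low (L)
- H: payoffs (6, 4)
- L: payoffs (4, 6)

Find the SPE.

SPE: (E, A, H); Outcome (6, 4)

Work:
Stage 3: P1 chooses H (6 vs 4)
Stage 2: P2: F->3, A->4 (anticipating H). Choose A
Stage 1: P1: O->1, E->6 (anticipating A, H). Choose E
SPE path: E -> A -> H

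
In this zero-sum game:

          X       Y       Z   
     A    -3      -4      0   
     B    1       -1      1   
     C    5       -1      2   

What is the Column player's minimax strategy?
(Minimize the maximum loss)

Column should play Y, value = -1

Work:
Column player minimizes Row's maximum payoff:
Column X: max payoff to Row = 5
Column Y: max payoff to Row = -1
Column Z: max payoff to Row = 2
Minimum is -1, achieved by column Y.
Minimax strategy: Y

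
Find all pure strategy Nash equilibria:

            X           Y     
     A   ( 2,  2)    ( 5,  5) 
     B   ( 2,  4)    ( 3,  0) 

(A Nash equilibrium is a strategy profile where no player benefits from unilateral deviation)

Nash equilibrium: (A, Y), (B, X)

Work:
Best responses:
  P1 vs X: payoffs [2, 2] → best response A/B (payoff 2)
  P1 vs Y: payoffs [5, 3] → best response A (payoff 5)
  P2 vs A: payoffs [2, 5] → best response Y (payoff 5)
  P2 vs B: payoffs [4, 0] → best response X (payoff 4)
Mutual best responses: (A,Y), (B,X) → Nash equilibria.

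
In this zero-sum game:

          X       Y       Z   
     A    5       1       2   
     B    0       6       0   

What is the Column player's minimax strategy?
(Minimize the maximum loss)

Column should play Z, value = 2

Work:
Column player minimizes Row's maximum payoff:
Column X: max payoff to Row = 5
Column Y: max payoff to Row = 6
Column Z: max payoff to Row = 2
Minimum is 2, achieved by column Z.
Minimax strategy: Z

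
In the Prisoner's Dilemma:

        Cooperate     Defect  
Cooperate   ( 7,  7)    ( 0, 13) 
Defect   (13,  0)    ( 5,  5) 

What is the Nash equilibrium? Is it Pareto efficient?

(Defect, Defect) is NE; not Pareto efficient

Work:
Defect dominates Cooperate for both players:
If P2 cooperates: Defect (13) > Cooperate (7)
If P2 defects: Defect (5) > Cooperate (0)
NE: (Defect, Defect) with payoff (5, 5)
But (Cooperate, Cooperate) = (7, 7) Pareto dominates (5, 5)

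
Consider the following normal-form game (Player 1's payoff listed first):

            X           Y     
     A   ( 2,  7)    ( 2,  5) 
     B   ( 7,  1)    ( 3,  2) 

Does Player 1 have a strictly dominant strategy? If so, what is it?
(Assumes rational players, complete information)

Yes, Player 1's strictly dominant strategy is B

Work:
A strategy strictly dominates another if it gives a strictly higher payoff against every opponent action. Compare each pair of P1's strategies column-by-column:
  A vs B: [2 vs 7, 2 vs 3] → A does not strictly dominate B (column X: 2 ≤ 7)
  B vs A: [7 vs 2, 3 vs 2] → B strictly dominates A
B strictly dominates every other strategy → strictly dominant.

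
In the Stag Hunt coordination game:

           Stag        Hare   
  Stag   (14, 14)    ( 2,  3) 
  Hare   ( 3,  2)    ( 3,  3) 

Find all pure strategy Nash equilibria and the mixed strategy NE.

Pure NE: (Stag, Stag) and (Hare, Hare); Mixed NE: p = 0.0833, q = 0.0833

Work:
Check pure NE:
(Stag, Stag): (14, 14) - no unilateral deviation beneficial
(Hare, Hare): (3, 3) - no unilateral deviation beneficial
Mixed NE: P1 plays Stag with p = 0.0833, P2 plays Stag with q = 0.0833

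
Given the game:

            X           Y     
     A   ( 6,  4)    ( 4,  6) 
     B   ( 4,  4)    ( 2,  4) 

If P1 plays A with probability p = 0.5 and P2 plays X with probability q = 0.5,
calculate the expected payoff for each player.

E[P1] = 4.0, E[P2] = 4.5

Work:
E[P1] = p·q·π₁(A,X) + p·(1-q)·π₁(A,Y) + (1-p)·q·π₁(B,X) + (1-p)·(1-q)·π₁(B,Y)
= 0.5·0.5·6 + 0.5·0.5·4 + 0.5·0.5·4 + 0.5·0.5·2
= 4.0

E[P2] = 4.5 (similar calculation)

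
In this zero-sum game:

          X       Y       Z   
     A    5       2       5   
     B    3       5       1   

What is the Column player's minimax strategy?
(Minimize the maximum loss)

Column should play X or Y or Z (all achieve the minimum), value = 5

Work:
Column player minimizes Row's maximum payoff:
Column X: max payoff to Row = 5
Column Y: max payoff to Row = 5
Column Z: max payoff to Row = 5
Minimum is 5, achieved by columns X, Y, Z (tied).
Each of X or Y or Z is a minimax strategy.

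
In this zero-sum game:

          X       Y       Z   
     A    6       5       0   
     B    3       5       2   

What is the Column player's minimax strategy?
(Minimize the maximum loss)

Column should play Z, value = 2

Work:
Column player minimizes Row's maximum payoff:
Column X: max payoff to Row = 6
Column Y: max payoff to Row = 5
Column Z: max payoff to Row = 2
Minimum is 2, achieved by column Z.
Minimax strategy: Z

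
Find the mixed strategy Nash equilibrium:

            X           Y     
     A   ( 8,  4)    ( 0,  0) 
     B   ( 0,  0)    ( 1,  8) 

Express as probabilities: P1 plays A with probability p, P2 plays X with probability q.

p = 0.6667, q = 0.1111

Work:
Find probabilities that make opponent indifferent:
P2 chooses q to make P1 indifferent between A and B
P1 chooses p to make P2 indifferent between X and Y
Mixed NE: P1 plays (A: 0.6667, B: 0.3333), P2 plays (X: 0.1111, Y: 0.8889)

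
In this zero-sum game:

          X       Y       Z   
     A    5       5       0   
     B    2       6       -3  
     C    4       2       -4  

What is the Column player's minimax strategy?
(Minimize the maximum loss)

Column should play Z, value = 0

Work:
Column player minimizes Row's maximum payoff:
Column X: max payoff to Row = 5
Column Y: max payoff to Row = 6
Column Z: max payoff to Row = 0
Minimum is 0, achieved by column Z.
Minimax strategy: Z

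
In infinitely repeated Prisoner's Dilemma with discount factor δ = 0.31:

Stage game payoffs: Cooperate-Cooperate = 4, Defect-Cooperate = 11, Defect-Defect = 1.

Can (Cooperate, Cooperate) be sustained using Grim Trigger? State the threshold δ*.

δ* = 0.7; since δ = 0.31 < 0.7, cooperation cannot be sustained

Work:
For Grim Trigger:
Cooperate forever: 4/(1-δ)
Defect then punished: 11 + 1·δ/(1-δ)
Need: 4/(1-δ) ≥ 11 + 1·δ/(1-δ)
Solving: δ ≥ (T-R)/(T-P) = (11-4)/(11-1) = 0.7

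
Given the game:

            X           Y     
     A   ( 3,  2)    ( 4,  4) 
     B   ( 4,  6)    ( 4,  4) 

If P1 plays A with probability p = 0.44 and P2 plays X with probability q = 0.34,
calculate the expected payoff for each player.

E[P1] = 3.8504, E[P2] = 4.0816

Work:
E[P1] = p·q·π₁(A,X) + p·(1-q)·π₁(A,Y) + (1-p)·q·π₁(B,X) + (1-p)·(1-q)·π₁(B,Y)
= 0.44·0.34·3 + 0.44·0.66·4 + 0.56·0.34·4 + 0.56·0.66·4
= 3.8504

E[P2] = 4.0816 (similar calculation)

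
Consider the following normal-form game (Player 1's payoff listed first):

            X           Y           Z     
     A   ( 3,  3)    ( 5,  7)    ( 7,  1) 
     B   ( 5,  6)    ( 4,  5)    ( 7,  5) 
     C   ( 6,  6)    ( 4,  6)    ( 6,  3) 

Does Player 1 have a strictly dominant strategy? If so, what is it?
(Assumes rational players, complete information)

No strictly dominant strategy exists for Player 1

Work:
A strategy strictly dominates another if it gives a strictly higher payoff against every opponent action. Compare each pair of P1's strategies column-by-column:
  A vs B: [3 vs 5, 5 vs 4, 7 vs 7] → A does not strictly dominate B (column X: 3 ≤ 5)
  A vs C: [3 vs 6, 5 vs 4, 7 vs 6] → A does not strictly dominate C (column X: 3 ≤ 6)
  B vs A: [5 vs 3, 4 vs 5, 7 vs 7] → B does not strictly dominate A (column Y: 4 ≤ 5)
  B vs C: [5 vs 6, 4 vs 4, 7 vs 6] → B does not strictly dominate C (column X: 5 ≤ 6)
  C vs A: [6 vs 3, 4 vs 5, 6 vs 7] → C does not strictly dominate A (column Y: 4 ≤ 5)
  C vs B: [6 vs 5, 4 vs 4, 6 vs 7] → C does not strictly dominate B (column Y: 4 ≤ 4)
No single strategy strictly dominates all others → no strictly dominant strategy.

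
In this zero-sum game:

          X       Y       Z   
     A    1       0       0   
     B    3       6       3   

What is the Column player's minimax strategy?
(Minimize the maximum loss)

Column should play X or Z (all achieve the minimum), value = 3

Work:
Column player minimizes Row's maximum payoff:
Column X: max payoff to Row = 3
Column Y: max payoff to Row = 6
Column Z: max payoff to Row = 3
Minimum is 3, achieved by columns X, Z (tied).
Each of X or Z is a minimax strategy.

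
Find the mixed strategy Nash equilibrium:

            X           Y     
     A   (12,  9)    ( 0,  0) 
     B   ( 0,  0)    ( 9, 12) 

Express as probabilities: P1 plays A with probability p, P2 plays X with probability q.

p = 0.5714, q = 0.4286

Work:
Find probabilities that make opponent indifferent:
P2 chooses q to make P1 indifferent between A and B
P1 chooses p to make P2 indifferent between X and Y
Mixed NE: P1 plays (A: 0.5714, B: 0.4286), P2 plays (X: 0.4286, Y: 0.5714)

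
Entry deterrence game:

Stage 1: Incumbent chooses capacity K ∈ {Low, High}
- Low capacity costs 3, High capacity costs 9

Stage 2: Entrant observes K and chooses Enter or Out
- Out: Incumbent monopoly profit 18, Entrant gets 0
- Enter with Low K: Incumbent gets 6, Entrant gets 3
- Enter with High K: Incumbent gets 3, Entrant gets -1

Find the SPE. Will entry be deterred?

SPE: (High, Enter|Low, Out|High); Entry deterred. Incumbent net profit = 9

Work:
After Low K: Entrant enters (3 > 0)
After High K: Entrant stays out (-1 < 0)
Incumbent: Low → 6−3=3, High → 18−9=9
Incumbent chooses High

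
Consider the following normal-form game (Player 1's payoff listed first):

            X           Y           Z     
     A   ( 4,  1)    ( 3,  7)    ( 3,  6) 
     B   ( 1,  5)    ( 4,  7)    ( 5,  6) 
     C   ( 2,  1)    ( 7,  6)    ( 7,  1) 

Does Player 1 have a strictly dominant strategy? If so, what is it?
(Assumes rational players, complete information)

No strictly dominant strategy exists for Player 1

Work:
A strategy strictly dominates another if it gives a strictly higher payoff against every opponent action. Compare each pair of P1's strategies column-by-column:
  A vs B: [4 vs 1, 3 vs 4, 3 vs 5] → A does not strictly dominate B (column Y: 3 ≤ 4)
  A vs C: [4 vs 2, 3 vs 7, 3 vs 7] → A does not strictly dominate C (column Y: 3 ≤ 7)
  B vs A: [1 vs 4, 4 vs 3, 5 vs 3] → B does not strictly dominate A (column X: 1 ≤ 4)
  B vs C: [1 vs 2, 4 vs 7, 5 vs 7] → B does not strictly dominate C (column X: 1 ≤ 2)
  C vs A: [2 vs 4, 7 vs 3, 7 vs 3] → C does not strictly dominate A (column X: 2 ≤ 4)
  C vs B: [2 vs 1, 7 vs 4, 7 vs 5] → C strictly dominates B
No single strategy strictly dominates all others → no strictly dominant strategy.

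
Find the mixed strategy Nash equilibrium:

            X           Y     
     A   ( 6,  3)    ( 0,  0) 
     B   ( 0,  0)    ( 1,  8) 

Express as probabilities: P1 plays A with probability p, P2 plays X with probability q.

p = 0.7273, q = 0.1429

Work:
Find probabilities that make opponent indifferent:
P2 chooses q to make P1 indifferent between A and B
P1 chooses p to make P2 indifferent between X and Y
Mixed NE: P1 plays (A: 0.7273, B: 0.2727), P2 plays (X: 0.1429, Y: 0.8571)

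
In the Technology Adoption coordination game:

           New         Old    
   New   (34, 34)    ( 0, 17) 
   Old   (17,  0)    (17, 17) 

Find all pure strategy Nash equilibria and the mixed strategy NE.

Pure NE: (New, New) and (Old, Old); Mixed NE: p = 0.5, q = 0.5

Work:
Check pure NE:
(New, New): (34, 34) - no unilateral deviation beneficial
(Old, Old): (17, 17) - no unilateral deviation beneficial
Mixed NE: P1 plays New with p = 0.5, P2 plays New with q = 0.5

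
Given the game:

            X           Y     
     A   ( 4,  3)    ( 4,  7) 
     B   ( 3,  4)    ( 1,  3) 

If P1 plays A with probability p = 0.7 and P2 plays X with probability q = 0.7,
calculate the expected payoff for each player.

E[P1] = 3.52, E[P2] = 4.05

Work:
E[P1] = p·q·π₁(A,X) + p·(1-q)·π₁(A,Y) + (1-p)·q·π₁(B,X) + (1-p)·(1-q)·π₁(B,Y)
= 0.7·0.7·4 + 0.7·0.3·4 + 0.3·0.7·3 + 0.3·0.3·1
= 3.52

E[P2] = 4.05 (similar calculation)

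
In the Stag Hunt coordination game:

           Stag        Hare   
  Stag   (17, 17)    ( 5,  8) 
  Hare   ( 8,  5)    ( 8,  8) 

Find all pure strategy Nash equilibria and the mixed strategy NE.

Pure NE: (Stag, Stag) and (Hare, Hare); Mixed NE: p = 0.25, q = 0.25

Work:
Check pure NE:
(Stag, Stag): (17, 17) - no unilateral deviation beneficial
(Hare, Hare): (8, 8) - no unilateral deviation beneficial
Mixed NE: P1 plays Stag with p = 0.25, P2 plays Stag with q = 0.25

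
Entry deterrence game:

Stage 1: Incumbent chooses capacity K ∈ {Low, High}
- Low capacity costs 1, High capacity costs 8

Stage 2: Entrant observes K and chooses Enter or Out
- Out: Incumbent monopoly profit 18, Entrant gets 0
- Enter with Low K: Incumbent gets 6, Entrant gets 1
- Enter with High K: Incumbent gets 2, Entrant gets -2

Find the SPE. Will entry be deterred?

SPE: (High, Enter|Low, Out|High); Entry deterred. Incumbent net profit = 10

Work:
After Low K: Entrant enters (1 > 0)
After High K: Entrant stays out (-2 < 0)
Incumbent: Low → 6−1=5, High → 18−8=10
Incumbent chooses High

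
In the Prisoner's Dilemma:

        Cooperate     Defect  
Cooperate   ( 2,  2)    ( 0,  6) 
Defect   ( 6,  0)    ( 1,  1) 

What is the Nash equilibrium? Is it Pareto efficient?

(Defect, Defect) is NE; not Pareto efficient

Work:
Defect dominates Cooperate for both players:
If P2 cooperates: Defect (6) > Cooperate (2)
If P2 defects: Defect (1) > Cooperate (0)
NE: (Defect, Defect) with payoff (1, 1)
But (Cooperate, Cooperate) = (2, 2) Pareto dominates (1, 1)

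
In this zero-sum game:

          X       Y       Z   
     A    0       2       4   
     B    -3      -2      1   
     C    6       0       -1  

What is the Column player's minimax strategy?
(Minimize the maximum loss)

Column should play Y, value = 2

Work:
Column player minimizes Row's maximum payoff:
Column X: max payoff to Row = 6
Column Y: max payoff to Row = 2
Column Z: max payoff to Row = 4
Minimum is 2, achieved by column Y.
Minimax strategy: Y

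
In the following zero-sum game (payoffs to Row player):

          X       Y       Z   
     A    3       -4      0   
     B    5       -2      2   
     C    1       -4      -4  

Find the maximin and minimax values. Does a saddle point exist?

Maximin = -2, Minimax = -2, Saddle: True

Work:
Row minimums: [-4, -2, -4] → maximin = -2
Column maximums: [5, -2, 2] → minimax = -2
Saddle point exists! Game value = -2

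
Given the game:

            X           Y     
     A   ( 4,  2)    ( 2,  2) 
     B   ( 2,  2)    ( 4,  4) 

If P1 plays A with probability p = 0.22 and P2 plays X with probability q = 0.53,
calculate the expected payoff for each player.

E[P1] = 2.9664, E[P2] = 2.7332

Work:
E[P1] = p·q·π₁(A,X) + p·(1-q)·π₁(A,Y) + (1-p)·q·π₁(B,X) + (1-p)·(1-q)·π₁(B,Y)
= 0.22·0.53·4 + 0.22·0.47·2 + 0.78·0.53·2 + 0.78·0.47·4
= 2.9664

E[P2] = 2.7332 (similar calculation)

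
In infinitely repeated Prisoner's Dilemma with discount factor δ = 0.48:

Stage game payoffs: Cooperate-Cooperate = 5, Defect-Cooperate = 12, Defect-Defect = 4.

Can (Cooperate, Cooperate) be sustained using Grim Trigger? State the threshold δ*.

δ* = 0.875; since δ = 0.48 < 0.875, cooperation cannot be sustained

Work:
For Grim Trigger:
Cooperate forever: 5/(1-δ)
Defect then punished: 12 + 4·δ/(1-δ)
Need: 5/(1-δ) ≥ 12 + 4·δ/(1-δ)
Solving: δ ≥ (T-R)/(T-P) = (12-5)/(12-4) = 0.875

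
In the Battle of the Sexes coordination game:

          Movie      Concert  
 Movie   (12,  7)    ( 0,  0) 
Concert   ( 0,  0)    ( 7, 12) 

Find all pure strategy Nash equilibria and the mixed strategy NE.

Pure NE: (Movie, Movie) and (Concert, Concert); Mixed NE: p = 0.6316, q = 0.3684

Work:
Check pure NE:
(Movie, Movie): (12, 7) - no unilateral deviation beneficial
(Concert, Concert): (7, 12) - no unilateral deviation beneficial
Mixed NE: P1 plays Movie with p = 0.6316, P2 plays Movie with q = 0.3684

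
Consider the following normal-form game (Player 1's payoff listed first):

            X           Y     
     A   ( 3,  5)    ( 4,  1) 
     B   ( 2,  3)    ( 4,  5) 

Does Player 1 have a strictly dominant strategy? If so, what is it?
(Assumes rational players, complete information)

No strictly dominant strategy exists for Player 1

Work:
A strategy strictly dominates another if it gives a strictly higher payoff against every opponent action. Compare each pair of P1's strategies column-by-column:
  A vs B: [3 vs 2, 4 vs 4] → A does not strictly dominate B (column Y: 4 ≤ 4)
  B vs A: [2 vs 3, 4 vs 4] → B does not strictly dominate A (column X: 2 ≤ 3)
No single strategy strictly dominates all others → no strictly dominant strategy.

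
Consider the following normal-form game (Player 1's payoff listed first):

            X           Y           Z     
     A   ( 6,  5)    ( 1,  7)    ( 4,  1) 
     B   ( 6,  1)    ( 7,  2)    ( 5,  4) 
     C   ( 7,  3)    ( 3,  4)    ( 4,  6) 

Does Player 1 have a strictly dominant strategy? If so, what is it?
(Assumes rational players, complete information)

No strictly dominant strategy exists for Player 1

Work:
A strategy strictly dominates another if it gives a strictly higher payoff against every opponent action. Compare each pair of P1's strategies column-by-column:
  A vs B: [6 vs 6, 1 vs 7, 4 vs 5] → A does not strictly dominate B (column X: 6 ≤ 6)
  A vs C: [6 vs 7, 1 vs 3, 4 vs 4] → A does not strictly dominate C (column X: 6 ≤ 7)
  B vs A: [6 vs 6, 7 vs 1, 5 vs 4] → B does not strictly dominate A (column X: 6 ≤ 6)
  B vs C: [6 vs 7, 7 vs 3, 5 vs 4] → B does not strictly dominate C (column X: 6 ≤ 7)
  C vs A: [7 vs 6, 3 vs 1, 4 vs 4] → C does not strictly dominate A (column Z: 4 ≤ 4)
  C vs B: [7 vs 6, 3 vs 7, 4 vs 5] → C does not strictly dominate B (column Y: 3 ≤ 7)
No single strategy strictly dominates all others → no strictly dominant strategy.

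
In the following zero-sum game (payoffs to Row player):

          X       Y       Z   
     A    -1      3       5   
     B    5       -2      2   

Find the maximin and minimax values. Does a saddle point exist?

Maximin = -1, Minimax = 3, Saddle: False

Work:
Row minimums: [-1, -2] → maximin = -1
Column maximums: [5, 3, 5] → minimax = 3
No saddle point (maximin ≠ minimax). Mixed strategy needed.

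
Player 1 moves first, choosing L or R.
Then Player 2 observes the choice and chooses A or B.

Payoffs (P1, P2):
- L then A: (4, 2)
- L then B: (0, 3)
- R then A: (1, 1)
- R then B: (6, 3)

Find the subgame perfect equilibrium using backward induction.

P1 plays R, P2 plays B after L and B after R; Payoff (6, 3)

Work:
Backward induction:
After L: P2 chooses B → P1 gets 0
After R: P2 chooses B → P1 gets 6
P1 chooses R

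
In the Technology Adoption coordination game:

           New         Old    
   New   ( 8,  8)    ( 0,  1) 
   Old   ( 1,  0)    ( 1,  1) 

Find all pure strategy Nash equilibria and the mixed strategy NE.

Pure NE: (New, New) and (Old, Old); Mixed NE: p = 0.125, q = 0.125

Work:
Check pure NE:
(New, New): (8, 8) - no unilateral deviation beneficial
(Old, Old): (1, 1) - no unilateral deviation beneficial
Mixed NE: P1 plays New with p = 0.125, P2 plays New with q = 0.125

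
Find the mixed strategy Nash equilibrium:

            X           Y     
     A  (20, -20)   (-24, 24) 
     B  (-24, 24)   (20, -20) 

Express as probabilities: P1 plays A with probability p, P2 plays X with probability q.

p = 0.5, q = 0.5

Work:
Find probabilities that make opponent indifferent:
P2 chooses q to make P1 indifferent between A and B
P1 chooses p to make P2 indifferent between X and Y
Mixed NE: P1 plays (A: 0.5, B: 0.5), P2 plays (X: 0.5, Y: 0.5)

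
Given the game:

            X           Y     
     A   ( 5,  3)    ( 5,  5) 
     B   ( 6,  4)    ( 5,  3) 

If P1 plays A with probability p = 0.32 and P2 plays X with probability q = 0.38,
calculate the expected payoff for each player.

E[P1] = 5.2584, E[P2] = 3.6552

Work:
E[P1] = p·q·π₁(A,X) + p·(1-q)·π₁(A,Y) + (1-p)·q·π₁(B,X) + (1-p)·(1-q)·π₁(B,Y)
= 0.32·0.38·5 + 0.32·0.62·5 + 0.68·0.38·6 + 0.68·0.62·5
= 5.2584

E[P2] = 3.6552 (similar calculation)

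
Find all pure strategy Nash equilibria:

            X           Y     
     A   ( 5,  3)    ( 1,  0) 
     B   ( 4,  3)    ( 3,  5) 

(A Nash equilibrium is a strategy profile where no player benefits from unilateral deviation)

Nash equilibrium: (A, X), (B, Y)

Work:
Best responses:
  P1 vs X: payoffs [5, 4] → best response A (payoff 5)
  P1 vs Y: payoffs [1, 3] → best response B (payoff 3)
  P2 vs A: payoffs [3, 0] → best response X (payoff 3)
  P2 vs B: payoffs [3, 5] → best response Y (payoff 5)
Mutual best responses: (A,X), (B,Y) → Nash equilibria.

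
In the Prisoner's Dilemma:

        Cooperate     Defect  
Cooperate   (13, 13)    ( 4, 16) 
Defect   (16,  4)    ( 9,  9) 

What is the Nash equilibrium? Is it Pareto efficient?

(Defect, Defect) is NE; not Pareto efficient

Work:
Defect dominates Cooperate for both players:
If P2 cooperates: Defect (16) > Cooperate (13)
If P2 defects: Defect (9) > Cooperate (4)
NE: (Defect, Defect) with payoff (9, 9)
But (Cooperate, Cooperate) = (13, 13) Pareto dominates (9, 9)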